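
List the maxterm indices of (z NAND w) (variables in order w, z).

ΠM(3) = (NOT w OR NOT z)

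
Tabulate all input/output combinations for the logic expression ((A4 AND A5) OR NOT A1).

A1 | A4 | A5 | Output
---------------------
0 | 0 | 0 | 1
0 | 0 | 1 | 1
0 | 1 | 0 | 1
0 | 1 | 1 | 1
1 | 0 | 0 | 0
1 | 0 | 1 | 0
1 | 1 | 0 | 0
1 | 1 | 1 | 1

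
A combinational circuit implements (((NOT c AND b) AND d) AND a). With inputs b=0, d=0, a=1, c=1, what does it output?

Substituting: (((NOT 1 AND 0) AND 0) AND 1)
= 0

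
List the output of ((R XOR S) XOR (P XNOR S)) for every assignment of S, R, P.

S | R | P | Output
------------------
0 | 0 | 0 | 1
0 | 0 | 1 | 0
0 | 1 | 0 | 0
0 | 1 | 1 | 1
1 | 0 | 0 | 1
1 | 0 | 1 | 0
1 | 1 | 0 | 0
1 | 1 | 1 | 1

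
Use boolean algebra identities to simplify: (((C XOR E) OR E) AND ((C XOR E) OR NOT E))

By distribution ((E OR v) AND (E OR NOT v) = E):
= (C XOR E)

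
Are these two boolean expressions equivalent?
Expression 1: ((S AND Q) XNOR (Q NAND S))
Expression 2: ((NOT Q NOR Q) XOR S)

No. Counterexample: with S=1, Q=0, Expression 1 = 0 but Expression 2 = 1.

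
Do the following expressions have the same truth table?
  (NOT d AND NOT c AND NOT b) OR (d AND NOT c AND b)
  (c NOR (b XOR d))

Yes, they are equivalent — the two output columns agree on all 8 assignments:
d | c | b | Expression 1 | Expression 2
---------------------------------------
0 | 0 | 0 | 1 | 1
0 | 0 | 1 | 0 | 0
0 | 1 | 0 | 0 | 0
0 | 1 | 1 | 0 | 0
1 | 0 | 0 | 0 | 0
1 | 0 | 1 | 1 | 1
1 | 1 | 0 | 0 | 0
1 | 1 | 1 | 0 | 0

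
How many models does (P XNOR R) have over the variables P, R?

Satisfying assignments: (0,0), (1,1)
Count: 2 out of 4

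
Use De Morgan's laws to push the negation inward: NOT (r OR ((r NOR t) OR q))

NOT r AND NOT ((r NOR t) OR q)
De Morgan's: NOT(OR of terms) = AND of negations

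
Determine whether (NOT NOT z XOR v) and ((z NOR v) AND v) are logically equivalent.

No. Counterexample: with v=0, z=1, Expression 1 = 1 but Expression 2 = 0.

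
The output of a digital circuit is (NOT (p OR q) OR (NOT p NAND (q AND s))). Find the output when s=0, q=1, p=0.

Substituting: (NOT (0 OR 1) OR (NOT 0 NAND (1 AND 0)))
= 1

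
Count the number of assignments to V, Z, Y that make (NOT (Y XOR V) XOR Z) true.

Satisfying assignments: (0,0,0), (0,1,1), (1,0,1), (1,1,0)
Count: 4 out of 8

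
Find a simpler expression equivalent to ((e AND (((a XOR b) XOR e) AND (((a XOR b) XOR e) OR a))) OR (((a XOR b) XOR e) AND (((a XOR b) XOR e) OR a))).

By absorption (E OR (E AND v) = E) then absorption (E AND (E OR v) = E):
= ((a XOR b) XOR e)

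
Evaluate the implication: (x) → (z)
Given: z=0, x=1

Antecedent (x) = 1; consequent (z) = 0.
1 → 0 = 0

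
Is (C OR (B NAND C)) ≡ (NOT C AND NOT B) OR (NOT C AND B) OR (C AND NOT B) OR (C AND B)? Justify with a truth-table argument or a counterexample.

Yes, they are equivalent — the two output columns agree on all 4 assignments:
C | B | Expression 1 | Expression 2
-----------------------------------
0 | 0 | 1 | 1
0 | 1 | 1 | 1
1 | 0 | 1 | 1
1 | 1 | 1 | 1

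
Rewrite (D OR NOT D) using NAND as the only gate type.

((D NAND D) NAND ((D NAND D) NAND (D NAND D)))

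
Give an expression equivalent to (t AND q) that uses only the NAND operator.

((t NAND q) NAND (t NAND q))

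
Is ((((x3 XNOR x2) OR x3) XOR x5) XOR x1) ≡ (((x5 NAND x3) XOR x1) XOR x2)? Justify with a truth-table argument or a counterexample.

No. Counterexample: with x2=0, x5=1, x1=0, x3=0, Expression 1 = 0 but Expression 2 = 1.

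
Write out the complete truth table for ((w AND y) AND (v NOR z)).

w | z | v | y | Output
----------------------
0 | 0 | 0 | 0 | 0
0 | 0 | 0 | 1 | 0
0 | 0 | 1 | 0 | 0
0 | 0 | 1 | 1 | 0
0 | 1 | 0 | 0 | 0
0 | 1 | 0 | 1 | 0
0 | 1 | 1 | 0 | 0
0 | 1 | 1 | 1 | 0
1 | 0 | 0 | 0 | 0
1 | 0 | 0 | 1 | 1
1 | 0 | 1 | 0 | 0
1 | 0 | 1 | 1 | 0
1 | 1 | 0 | 0 | 0
1 | 1 | 0 | 1 | 0
1 | 1 | 1 | 0 | 0
1 | 1 | 1 | 1 | 0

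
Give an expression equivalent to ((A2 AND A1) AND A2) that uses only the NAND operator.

((((A2 NAND A1) NAND (A2 NAND A1)) NAND A2) NAND (((A2 NAND A1) NAND (A2 NAND A1)) NAND A2))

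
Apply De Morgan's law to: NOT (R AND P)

NOT R OR NOT P
De Morgan's: NOT(AND of terms) = OR of negations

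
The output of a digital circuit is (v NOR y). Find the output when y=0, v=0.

Substituting: (0 NOR 0)
= 1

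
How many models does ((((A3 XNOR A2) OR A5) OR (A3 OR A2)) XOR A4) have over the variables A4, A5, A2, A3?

Satisfying assignments: (0,0,0,0), (0,0,0,1), (0,0,1,0), (0,0,1,1), (0,1,0,0), (0,1,0,1), (0,1,1,0), (0,1,1,1)
Count: 8 out of 16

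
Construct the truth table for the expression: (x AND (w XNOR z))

w | z | x | Output
------------------
0 | 0 | 0 | 0
0 | 0 | 1 | 1
0 | 1 | 0 | 0
0 | 1 | 1 | 0
1 | 0 | 0 | 0
1 | 0 | 1 | 0
1 | 1 | 0 | 0
1 | 1 | 1 | 1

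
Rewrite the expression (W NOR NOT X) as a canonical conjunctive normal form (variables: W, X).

(W OR X) AND (NOT W OR X) AND (NOT W OR NOT X)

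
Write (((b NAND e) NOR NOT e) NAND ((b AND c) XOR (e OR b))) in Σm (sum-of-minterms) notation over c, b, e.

Σm(0, 1, 2, 4, 5, 6, 7) = (NOT c AND NOT b AND NOT e) OR (NOT c AND NOT b AND e) OR (NOT c AND b AND NOT e) OR (c AND NOT b AND NOT e) OR (c AND NOT b AND e) OR (c AND b AND NOT e) OR (c AND b AND e)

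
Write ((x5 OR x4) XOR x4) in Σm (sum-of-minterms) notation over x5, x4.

Σm(2) = (x5 AND NOT x4)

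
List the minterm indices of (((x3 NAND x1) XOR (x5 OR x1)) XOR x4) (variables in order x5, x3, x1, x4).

Σm(0, 3, 4, 6, 9, 11, 13, 14) = (NOT x5 AND NOT x3 AND NOT x1 AND NOT x4) OR (NOT x5 AND NOT x3 AND x1 AND x4) OR (NOT x5 AND x3 AND NOT x1 AND NOT x4) OR (NOT x5 AND x3 AND x1 AND NOT x4) OR (x5 AND NOT x3 AND NOT x1 AND x4) OR (x5 AND NOT x3 AND x1 AND x4) OR (x5 AND x3 AND NOT x1 AND x4) OR (x5 AND x3 AND x1 AND NOT x4)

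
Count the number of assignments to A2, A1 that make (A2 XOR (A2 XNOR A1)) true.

Satisfying assignments: (0,0), (1,0)
Count: 2 out of 4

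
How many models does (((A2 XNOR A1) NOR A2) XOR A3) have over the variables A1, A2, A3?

Satisfying assignments: (0,0,1), (0,1,1), (1,0,0), (1,1,1)
Count: 4 out of 8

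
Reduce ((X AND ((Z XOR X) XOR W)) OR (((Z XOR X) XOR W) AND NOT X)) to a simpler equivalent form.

By distribution ((E AND v) OR (E AND NOT v) = E):
= ((Z XOR X) XOR W)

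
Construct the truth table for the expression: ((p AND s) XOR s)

p | s | Output
--------------
0 | 0 | 0
0 | 1 | 1
1 | 0 | 0
1 | 1 | 0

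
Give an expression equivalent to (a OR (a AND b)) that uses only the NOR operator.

((a NOR ((a NOR a) NOR (b NOR b))) NOR (a NOR ((a NOR a) NOR (b NOR b))))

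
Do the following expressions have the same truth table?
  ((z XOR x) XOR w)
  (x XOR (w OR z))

No. Counterexample: with z=1, x=0, w=1, Expression 1 = 0 but Expression 2 = 1.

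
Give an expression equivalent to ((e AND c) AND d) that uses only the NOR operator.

((((e NOR e) NOR (c NOR c)) NOR ((e NOR e) NOR (c NOR c))) NOR (d NOR d))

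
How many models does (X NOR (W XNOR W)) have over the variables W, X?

No assignment satisfies the expression.
Count: 0 out of 4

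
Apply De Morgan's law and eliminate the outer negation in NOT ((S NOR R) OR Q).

NOT (S NOR R) AND NOT Q
De Morgan's: NOT(OR of terms) = AND of negations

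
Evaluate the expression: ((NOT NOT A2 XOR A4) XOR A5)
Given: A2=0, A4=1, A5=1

Substituting: ((NOT NOT 0 XOR 1) XOR 1)
= 0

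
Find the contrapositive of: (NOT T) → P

Contrapositive: NOT P → T
Note: A statement and its contrapositive are logically equivalent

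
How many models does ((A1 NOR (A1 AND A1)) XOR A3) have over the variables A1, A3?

Satisfying assignments: (0,0), (1,1)
Count: 2 out of 4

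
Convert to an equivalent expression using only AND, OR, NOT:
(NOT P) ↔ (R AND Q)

((NOT P) AND (R AND Q)) OR (P AND NOT (R AND Q))
(Biconditional = both true or both false)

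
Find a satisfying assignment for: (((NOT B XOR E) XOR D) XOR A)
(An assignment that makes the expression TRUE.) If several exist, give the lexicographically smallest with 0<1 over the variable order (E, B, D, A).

E=0, B=0, D=0, A=0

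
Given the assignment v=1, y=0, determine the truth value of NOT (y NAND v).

Substituting: NOT (0 NAND 1)
= 0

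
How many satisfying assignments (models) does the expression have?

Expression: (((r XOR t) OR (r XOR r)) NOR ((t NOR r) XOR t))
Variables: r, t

No assignment satisfies the expression.
Count: 0 out of 4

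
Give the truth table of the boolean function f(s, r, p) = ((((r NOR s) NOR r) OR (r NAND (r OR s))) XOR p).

s | r | p | Output
------------------
0 | 0 | 0 | 1
0 | 0 | 1 | 0
0 | 1 | 0 | 0
0 | 1 | 1 | 1
1 | 0 | 0 | 1
1 | 0 | 1 | 0
1 | 1 | 0 | 0
1 | 1 | 1 | 1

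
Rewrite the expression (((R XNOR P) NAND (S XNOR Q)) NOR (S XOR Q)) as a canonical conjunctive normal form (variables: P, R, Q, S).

(P OR R OR Q OR NOT S) AND (P OR R OR NOT Q OR S) AND (P OR NOT R OR Q OR S) AND (P OR NOT R OR Q OR NOT S) AND (P OR NOT R OR NOT Q OR S) AND (P OR NOT R OR NOT Q OR NOT S) AND (NOT P OR R OR Q OR S) AND (NOT P OR R OR Q OR NOT S) AND (NOT P OR R OR NOT Q OR S) AND (NOT P OR R OR NOT Q OR NOT S) AND (NOT P OR NOT R OR Q OR NOT S) AND (NOT P OR NOT R OR NOT Q OR S)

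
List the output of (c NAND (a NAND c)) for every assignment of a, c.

a | c | Output
--------------
0 | 0 | 1
0 | 1 | 0
1 | 0 | 1
1 | 1 | 1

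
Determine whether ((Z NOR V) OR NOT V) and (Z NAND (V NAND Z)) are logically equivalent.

No. Counterexample: with V=0, Z=1, Expression 1 = 1 but Expression 2 = 0.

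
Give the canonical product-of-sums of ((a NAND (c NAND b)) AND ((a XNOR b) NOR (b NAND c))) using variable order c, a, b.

ΠM(0, 1, 2, 3, 4, 6, 7) = (c OR a OR b) AND (c OR a OR NOT b) AND (c OR NOT a OR b) AND (c OR NOT a OR NOT b) AND (NOT c OR a OR b) AND (NOT c OR NOT a OR b) AND (NOT c OR NOT a OR NOT b)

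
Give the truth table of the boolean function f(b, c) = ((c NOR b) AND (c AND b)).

b | c | Output
--------------
0 | 0 | 0
0 | 1 | 0
1 | 0 | 0
1 | 1 | 0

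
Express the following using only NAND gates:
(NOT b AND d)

(((b NAND b) NAND d) NAND ((b NAND b) NAND d))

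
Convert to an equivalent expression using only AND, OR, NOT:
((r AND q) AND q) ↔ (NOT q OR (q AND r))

(((r AND q) AND q) AND (NOT q OR (q AND r))) OR (NOT ((r AND q) AND q) AND NOT (NOT q OR (q AND r)))
(Biconditional = both true or both false)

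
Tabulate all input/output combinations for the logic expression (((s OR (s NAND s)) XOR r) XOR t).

r | s | t | Output
------------------
0 | 0 | 0 | 1
0 | 0 | 1 | 0
0 | 1 | 0 | 1
0 | 1 | 1 | 0
1 | 0 | 0 | 0
1 | 0 | 1 | 1
1 | 1 | 0 | 0
1 | 1 | 1 | 1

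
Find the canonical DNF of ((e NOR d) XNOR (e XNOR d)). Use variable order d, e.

(NOT d AND NOT e) OR (NOT d AND e) OR (d AND NOT e)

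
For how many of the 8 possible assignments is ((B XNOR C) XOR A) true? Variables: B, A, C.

Satisfying assignments: (0,0,0), (0,1,1), (1,0,1), (1,1,0)
Count: 4 out of 8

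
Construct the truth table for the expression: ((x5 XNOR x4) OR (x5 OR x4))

x5 | x4 | Output
----------------
0 | 0 | 1
0 | 1 | 1
1 | 0 | 1
1 | 1 | 1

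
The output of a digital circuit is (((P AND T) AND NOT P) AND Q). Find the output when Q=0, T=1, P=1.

Substituting: (((1 AND 1) AND NOT 1) AND 0)
= 0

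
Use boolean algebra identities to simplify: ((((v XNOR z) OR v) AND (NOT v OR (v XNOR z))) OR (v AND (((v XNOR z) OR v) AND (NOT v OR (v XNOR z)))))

By absorption (E OR (E AND v) = E) then distribution ((E OR v) AND (E OR NOT v) = E):
= (v XNOR z)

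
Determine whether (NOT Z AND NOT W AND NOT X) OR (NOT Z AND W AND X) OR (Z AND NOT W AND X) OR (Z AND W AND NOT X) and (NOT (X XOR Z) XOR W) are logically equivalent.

Yes, they are equivalent — the two output columns agree on all 8 assignments:
Z | W | X | Expression 1 | Expression 2
---------------------------------------
0 | 0 | 0 | 1 | 1
0 | 0 | 1 | 0 | 0
0 | 1 | 0 | 0 | 0
0 | 1 | 1 | 1 | 1
1 | 0 | 0 | 0 | 0
1 | 0 | 1 | 1 | 1
1 | 1 | 0 | 1 | 1
1 | 1 | 1 | 0 | 0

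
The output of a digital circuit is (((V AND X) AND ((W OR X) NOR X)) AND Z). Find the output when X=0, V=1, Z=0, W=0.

Substituting: (((1 AND 0) AND ((0 OR 0) NOR 0)) AND 0)
= 0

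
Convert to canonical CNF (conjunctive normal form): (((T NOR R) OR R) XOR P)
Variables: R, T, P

(R OR T OR NOT P) AND (R OR NOT T OR P) AND (NOT R OR T OR NOT P) AND (NOT R OR NOT T OR NOT P)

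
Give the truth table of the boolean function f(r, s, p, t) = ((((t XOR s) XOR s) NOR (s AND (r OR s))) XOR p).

r | s | p | t | Output
----------------------
0 | 0 | 0 | 0 | 1
0 | 0 | 0 | 1 | 0
0 | 0 | 1 | 0 | 0
0 | 0 | 1 | 1 | 1
0 | 1 | 0 | 0 | 0
0 | 1 | 0 | 1 | 0
0 | 1 | 1 | 0 | 1
0 | 1 | 1 | 1 | 1
1 | 0 | 0 | 0 | 1
1 | 0 | 0 | 1 | 0
1 | 0 | 1 | 0 | 0
1 | 0 | 1 | 1 | 1
1 | 1 | 0 | 0 | 0
1 | 1 | 0 | 1 | 0
1 | 1 | 1 | 0 | 1
1 | 1 | 1 | 1 | 1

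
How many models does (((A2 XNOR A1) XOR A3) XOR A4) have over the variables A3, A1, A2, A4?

Satisfying assignments: (0,0,0,0), (0,0,1,1), (0,1,0,1), (0,1,1,0), (1,0,0,1), (1,0,1,0), (1,1,0,0), (1,1,1,1)
Count: 8 out of 16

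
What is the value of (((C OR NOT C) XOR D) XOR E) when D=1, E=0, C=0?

Substituting: (((0 OR NOT 0) XOR 1) XOR 0)
= 0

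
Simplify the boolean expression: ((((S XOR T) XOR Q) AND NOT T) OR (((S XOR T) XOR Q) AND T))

By distribution ((E AND v) OR (E AND NOT v) = E):
= ((S XOR T) XOR Q)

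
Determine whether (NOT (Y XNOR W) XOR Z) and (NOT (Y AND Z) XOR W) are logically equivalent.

No. Counterexample: with Z=0, W=0, Y=0, Expression 1 = 0 but Expression 2 = 1.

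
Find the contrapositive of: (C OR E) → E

Contrapositive: NOT E → NOT (C OR E)
Note: A statement and its contrapositive are logically equivalent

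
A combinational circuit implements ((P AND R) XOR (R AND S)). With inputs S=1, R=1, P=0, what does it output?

Substituting: ((0 AND 1) XOR (1 AND 1))
= 1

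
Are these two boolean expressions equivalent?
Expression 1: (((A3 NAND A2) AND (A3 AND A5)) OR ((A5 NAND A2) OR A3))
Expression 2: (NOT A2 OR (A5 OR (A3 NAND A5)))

No. Counterexample: with A5=1, A2=1, A3=0, Expression 1 = 0 but Expression 2 = 1.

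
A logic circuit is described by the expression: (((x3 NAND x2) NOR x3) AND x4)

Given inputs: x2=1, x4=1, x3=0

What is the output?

Substituting: (((0 NAND 1) NOR 0) AND 1)
= 0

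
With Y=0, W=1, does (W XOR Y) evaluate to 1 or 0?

Substituting: (1 XOR 0)
= 1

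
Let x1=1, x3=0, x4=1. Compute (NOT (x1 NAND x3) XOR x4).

Substituting: (NOT (1 NAND 0) XOR 1)
= 1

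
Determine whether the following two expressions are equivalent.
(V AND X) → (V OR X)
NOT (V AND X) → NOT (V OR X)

No, Inverse is not equivalent to original (counterexample: V=0, X=1)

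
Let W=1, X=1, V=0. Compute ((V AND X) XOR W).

Substituting: ((0 AND 1) XOR 1)
= 1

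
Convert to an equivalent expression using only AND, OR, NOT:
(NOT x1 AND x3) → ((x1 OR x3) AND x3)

NOT (NOT x1 AND x3) OR ((x1 OR x3) AND x3)
(Implication elimination: A → B = NOT A OR B)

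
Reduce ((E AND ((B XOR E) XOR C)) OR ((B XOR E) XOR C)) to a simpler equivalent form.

By absorption (E OR (E AND v) = E):
= ((B XOR E) XOR C)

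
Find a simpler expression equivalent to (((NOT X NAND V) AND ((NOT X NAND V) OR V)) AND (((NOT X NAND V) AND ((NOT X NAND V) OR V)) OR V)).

By absorption (E AND (E OR v) = E) then absorption (E AND (E OR v) = E):
= (NOT X NAND V)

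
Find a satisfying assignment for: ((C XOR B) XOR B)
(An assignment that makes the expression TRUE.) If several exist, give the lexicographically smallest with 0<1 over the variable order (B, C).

B=0, C=1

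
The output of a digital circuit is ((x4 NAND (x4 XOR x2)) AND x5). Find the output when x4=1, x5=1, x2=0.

Substituting: ((1 NAND (1 XOR 0)) AND 1)
= 0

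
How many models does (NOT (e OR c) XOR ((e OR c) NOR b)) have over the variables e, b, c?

Satisfying assignments: (0,1,0)
Count: 1 out of 8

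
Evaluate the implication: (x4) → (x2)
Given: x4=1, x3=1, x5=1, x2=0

Antecedent (x4) = 1; consequent (x2) = 0.
1 → 0 = 0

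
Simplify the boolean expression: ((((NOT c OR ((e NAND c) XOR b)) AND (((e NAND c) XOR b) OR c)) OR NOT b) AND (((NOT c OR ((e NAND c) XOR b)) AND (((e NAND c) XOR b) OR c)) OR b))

By distribution ((E OR v) AND (E OR NOT v) = E) then distribution ((E OR v) AND (E OR NOT v) = E):
= ((e NAND c) XOR b)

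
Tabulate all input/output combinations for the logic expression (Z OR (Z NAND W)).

Z | W | Output
--------------
0 | 0 | 1
0 | 1 | 1
1 | 0 | 1
1 | 1 | 1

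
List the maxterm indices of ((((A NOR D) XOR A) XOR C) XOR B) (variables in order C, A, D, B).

ΠM(1, 2, 5, 7, 8, 11, 12, 14) = (C OR A OR D OR NOT B) AND (C OR A OR NOT D OR B) AND (C OR NOT A OR D OR NOT B) AND (C OR NOT A OR NOT D OR NOT B) AND (NOT C OR A OR D OR B) AND (NOT C OR A OR NOT D OR NOT B) AND (NOT C OR NOT A OR D OR B) AND (NOT C OR NOT A OR NOT D OR B)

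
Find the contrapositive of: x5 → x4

Contrapositive: NOT x4 → NOT x5
Note: A statement and its contrapositive are logically equivalent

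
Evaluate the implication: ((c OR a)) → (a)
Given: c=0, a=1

Antecedent ((c OR a)) = 1; consequent (a) = 1.
1 → 1 = 1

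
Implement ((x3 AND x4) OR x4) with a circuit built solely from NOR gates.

((((x3 NOR x3) NOR (x4 NOR x4)) NOR x4) NOR (((x3 NOR x3) NOR (x4 NOR x4)) NOR x4))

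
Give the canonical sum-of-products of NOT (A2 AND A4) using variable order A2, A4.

Σm(0, 1, 2) = (NOT A2 AND NOT A4) OR (NOT A2 AND A4) OR (A2 AND NOT A4)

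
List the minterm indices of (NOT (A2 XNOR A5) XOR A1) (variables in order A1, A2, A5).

Σm(1, 2, 4, 7) = (NOT A1 AND NOT A2 AND A5) OR (NOT A1 AND A2 AND NOT A5) OR (A1 AND NOT A2 AND NOT A5) OR (A1 AND A2 AND A5)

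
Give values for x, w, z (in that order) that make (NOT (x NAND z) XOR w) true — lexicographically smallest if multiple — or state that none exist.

x=0, w=1, z=0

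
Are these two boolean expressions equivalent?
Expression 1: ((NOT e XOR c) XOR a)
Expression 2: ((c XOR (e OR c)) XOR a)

No. Counterexample: with c=0, a=0, e=0, Expression 1 = 1 but Expression 2 = 0.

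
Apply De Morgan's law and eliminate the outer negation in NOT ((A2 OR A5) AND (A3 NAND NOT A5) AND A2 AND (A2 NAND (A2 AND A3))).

NOT (A2 OR A5) OR NOT (A3 NAND NOT A5) OR NOT A2 OR NOT (A2 NAND (A2 AND A3))
De Morgan's: NOT(AND of terms) = OR of negations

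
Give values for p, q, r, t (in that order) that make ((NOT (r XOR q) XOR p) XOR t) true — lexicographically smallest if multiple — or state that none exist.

p=0, q=0, r=0, t=0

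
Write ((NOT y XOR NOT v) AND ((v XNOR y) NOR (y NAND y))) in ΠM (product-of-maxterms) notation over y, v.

ΠM(0, 1, 3) = (y OR v) AND (y OR NOT v) AND (NOT y OR NOT v)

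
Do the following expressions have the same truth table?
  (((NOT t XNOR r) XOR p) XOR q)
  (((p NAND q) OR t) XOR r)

No. Counterexample: with t=0, r=0, p=0, q=0, Expression 1 = 0 but Expression 2 = 1.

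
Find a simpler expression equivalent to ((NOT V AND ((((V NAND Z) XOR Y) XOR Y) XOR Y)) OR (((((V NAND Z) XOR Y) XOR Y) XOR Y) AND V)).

By distribution ((E AND v) OR (E AND NOT v) = E) then XOR self-cancellation ((E XOR v) XOR v = E):
= ((V NAND Z) XOR Y)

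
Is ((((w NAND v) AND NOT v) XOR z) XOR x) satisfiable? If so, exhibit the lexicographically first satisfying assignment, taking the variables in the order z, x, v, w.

z=0, x=0, v=0, w=0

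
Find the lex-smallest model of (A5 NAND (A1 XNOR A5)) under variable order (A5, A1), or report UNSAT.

A5=0, A1=0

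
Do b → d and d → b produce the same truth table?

No, Converse is not equivalent to original (counterexample: d=0, b=1)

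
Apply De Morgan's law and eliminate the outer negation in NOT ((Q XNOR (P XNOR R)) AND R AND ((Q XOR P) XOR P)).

NOT (Q XNOR (P XNOR R)) OR NOT R OR NOT ((Q XOR P) XOR P)
De Morgan's: NOT(AND of terms) = OR of negations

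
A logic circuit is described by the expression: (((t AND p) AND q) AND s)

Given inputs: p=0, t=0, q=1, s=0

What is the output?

Substituting: (((0 AND 0) AND 1) AND 0)
= 0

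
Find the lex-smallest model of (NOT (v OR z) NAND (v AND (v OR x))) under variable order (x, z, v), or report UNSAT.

x=0, z=0, v=0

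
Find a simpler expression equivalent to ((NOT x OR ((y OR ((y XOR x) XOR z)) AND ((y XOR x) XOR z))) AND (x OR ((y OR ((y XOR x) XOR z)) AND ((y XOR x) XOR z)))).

By distribution ((E OR v) AND (E OR NOT v) = E) then absorption (E AND (E OR v) = E):
= ((y XOR x) XOR z)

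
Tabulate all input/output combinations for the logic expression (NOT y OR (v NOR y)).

v | y | Output
--------------
0 | 0 | 1
0 | 1 | 0
1 | 0 | 1
1 | 1 | 0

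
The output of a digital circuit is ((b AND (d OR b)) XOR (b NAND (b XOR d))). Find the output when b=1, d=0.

Substituting: ((1 AND (0 OR 1)) XOR (1 NAND (1 XOR 0)))
= 1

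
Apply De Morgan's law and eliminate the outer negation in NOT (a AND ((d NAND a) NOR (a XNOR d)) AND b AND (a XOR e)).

NOT a OR NOT ((d NAND a) NOR (a XNOR d)) OR NOT b OR NOT (a XOR e)
De Morgan's: NOT(AND of terms) = OR of negations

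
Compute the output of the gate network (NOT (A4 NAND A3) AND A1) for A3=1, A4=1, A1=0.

Substituting: (NOT (1 NAND 1) AND 0)
= 0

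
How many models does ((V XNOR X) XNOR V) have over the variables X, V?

Satisfying assignments: (1,0), (1,1)
Count: 2 out of 4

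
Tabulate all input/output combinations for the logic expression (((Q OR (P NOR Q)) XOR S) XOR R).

Q | S | P | R | Output
----------------------
0 | 0 | 0 | 0 | 1
0 | 0 | 0 | 1 | 0
0 | 0 | 1 | 0 | 0
0 | 0 | 1 | 1 | 1
0 | 1 | 0 | 0 | 0
0 | 1 | 0 | 1 | 1
0 | 1 | 1 | 0 | 1
0 | 1 | 1 | 1 | 0
1 | 0 | 0 | 0 | 1
1 | 0 | 0 | 1 | 0
1 | 0 | 1 | 0 | 1
1 | 0 | 1 | 1 | 0
1 | 1 | 0 | 0 | 0
1 | 1 | 0 | 1 | 1
1 | 1 | 1 | 0 | 0
1 | 1 | 1 | 1 | 1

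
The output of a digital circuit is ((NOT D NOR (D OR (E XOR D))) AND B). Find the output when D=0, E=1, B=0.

Substituting: ((NOT 0 NOR (0 OR (1 XOR 0))) AND 0)
= 0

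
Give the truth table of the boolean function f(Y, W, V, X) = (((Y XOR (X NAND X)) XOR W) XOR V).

Y | W | V | X | Output
----------------------
0 | 0 | 0 | 0 | 1
0 | 0 | 0 | 1 | 0
0 | 0 | 1 | 0 | 0
0 | 0 | 1 | 1 | 1
0 | 1 | 0 | 0 | 0
0 | 1 | 0 | 1 | 1
0 | 1 | 1 | 0 | 1
0 | 1 | 1 | 1 | 0
1 | 0 | 0 | 0 | 0
1 | 0 | 0 | 1 | 1
1 | 0 | 1 | 0 | 1
1 | 0 | 1 | 1 | 0
1 | 1 | 0 | 0 | 1
1 | 1 | 0 | 1 | 0
1 | 1 | 1 | 0 | 0
1 | 1 | 1 | 1 | 1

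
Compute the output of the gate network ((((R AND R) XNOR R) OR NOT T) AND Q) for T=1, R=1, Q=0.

Substituting: ((((1 AND 1) XNOR 1) OR NOT 1) AND 0)
= 0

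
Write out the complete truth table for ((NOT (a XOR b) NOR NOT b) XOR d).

d | a | b | Output
------------------
0 | 0 | 0 | 0
0 | 0 | 1 | 1
0 | 1 | 0 | 0
0 | 1 | 1 | 0
1 | 0 | 0 | 1
1 | 0 | 1 | 0
1 | 1 | 0 | 1
1 | 1 | 1 | 1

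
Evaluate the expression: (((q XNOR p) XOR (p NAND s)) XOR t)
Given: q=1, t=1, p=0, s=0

Substituting: (((1 XNOR 0) XOR (0 NAND 0)) XOR 1)
= 0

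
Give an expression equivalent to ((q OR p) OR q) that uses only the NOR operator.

((((q NOR p) NOR (q NOR p)) NOR q) NOR (((q NOR p) NOR (q NOR p)) NOR q))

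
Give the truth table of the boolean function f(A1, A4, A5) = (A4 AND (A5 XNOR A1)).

A1 | A4 | A5 | Output
---------------------
0 | 0 | 0 | 0
0 | 0 | 1 | 0
0 | 1 | 0 | 1
0 | 1 | 1 | 0
1 | 0 | 0 | 0
1 | 0 | 1 | 0
1 | 1 | 0 | 0
1 | 1 | 1 | 1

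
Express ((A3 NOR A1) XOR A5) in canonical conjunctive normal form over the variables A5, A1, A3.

(A5 OR A1 OR NOT A3) AND (A5 OR NOT A1 OR A3) AND (A5 OR NOT A1 OR NOT A3) AND (NOT A5 OR A1 OR A3)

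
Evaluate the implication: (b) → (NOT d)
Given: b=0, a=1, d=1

Antecedent (b) = 0; consequent (NOT d) = 0.
0 → 0 = 1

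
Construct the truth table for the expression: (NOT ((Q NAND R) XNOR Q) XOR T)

T | R | Q | Output
------------------
0 | 0 | 0 | 1
0 | 0 | 1 | 0
0 | 1 | 0 | 1
0 | 1 | 1 | 1
1 | 0 | 0 | 0
1 | 0 | 1 | 1
1 | 1 | 0 | 0
1 | 1 | 1 | 0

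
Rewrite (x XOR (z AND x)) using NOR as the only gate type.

((((x NOR ((z NOR z) NOR (x NOR x))) NOR (x NOR ((z NOR z) NOR (x NOR x)))) NOR ((x NOR ((z NOR z) NOR (x NOR x))) NOR (x NOR ((z NOR z) NOR (x NOR x))))) NOR ((((x NOR x) NOR (((z NOR z) NOR (x NOR x)) NOR ((z NOR z) NOR (x NOR x)))) NOR ((x NOR x) NOR (((z NOR z) NOR (x NOR x)) NOR ((z NOR z) NOR (x NOR x))))) NOR (((x NOR x) NOR (((z NOR z) NOR (x NOR x)) NOR ((z NOR z) NOR (x NOR x)))) NOR ((x NOR x) NOR (((z NOR z) NOR (x NOR x)) NOR ((z NOR z) NOR (x NOR x)))))))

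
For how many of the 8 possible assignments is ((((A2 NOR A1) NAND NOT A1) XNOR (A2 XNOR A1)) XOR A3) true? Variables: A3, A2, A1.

Satisfying assignments: (0,1,1), (1,0,0), (1,0,1), (1,1,0)
Count: 4 out of 8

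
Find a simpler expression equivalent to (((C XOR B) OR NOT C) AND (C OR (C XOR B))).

By distribution ((E OR v) AND (E OR NOT v) = E):
= (C XOR B)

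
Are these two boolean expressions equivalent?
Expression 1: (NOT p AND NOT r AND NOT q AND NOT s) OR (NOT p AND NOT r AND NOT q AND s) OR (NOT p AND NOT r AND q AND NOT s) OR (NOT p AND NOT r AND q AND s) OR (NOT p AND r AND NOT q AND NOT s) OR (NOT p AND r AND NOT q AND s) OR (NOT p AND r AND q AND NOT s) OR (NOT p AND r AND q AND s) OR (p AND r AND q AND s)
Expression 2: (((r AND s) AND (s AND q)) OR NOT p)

Yes, they are equivalent — the two output columns agree on all 16 assignments:
p | r | q | s | Expression 1 | Expression 2
-------------------------------------------
0 | 0 | 0 | 0 | 1 | 1
0 | 0 | 0 | 1 | 1 | 1
0 | 0 | 1 | 0 | 1 | 1
0 | 0 | 1 | 1 | 1 | 1
0 | 1 | 0 | 0 | 1 | 1
0 | 1 | 0 | 1 | 1 | 1
0 | 1 | 1 | 0 | 1 | 1
0 | 1 | 1 | 1 | 1 | 1
1 | 0 | 0 | 0 | 0 | 0
1 | 0 | 0 | 1 | 0 | 0
1 | 0 | 1 | 0 | 0 | 0
1 | 0 | 1 | 1 | 0 | 0
1 | 1 | 0 | 0 | 0 | 0
1 | 1 | 0 | 1 | 0 | 0
1 | 1 | 1 | 0 | 0 | 0
1 | 1 | 1 | 1 | 1 | 1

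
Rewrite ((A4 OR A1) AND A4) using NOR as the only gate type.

((((A4 NOR A1) NOR (A4 NOR A1)) NOR ((A4 NOR A1) NOR (A4 NOR A1))) NOR (A4 NOR A4))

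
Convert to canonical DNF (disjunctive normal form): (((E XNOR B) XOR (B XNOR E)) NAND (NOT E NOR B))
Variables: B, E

(NOT B AND NOT E) OR (NOT B AND E) OR (B AND NOT E) OR (B AND E)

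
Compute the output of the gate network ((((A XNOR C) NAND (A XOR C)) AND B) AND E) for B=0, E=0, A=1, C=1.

Substituting: ((((1 XNOR 1) NAND (1 XOR 1)) AND 0) AND 0)
= 0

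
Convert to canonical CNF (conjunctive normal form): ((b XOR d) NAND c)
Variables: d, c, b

(d OR NOT c OR NOT b) AND (NOT d OR NOT c OR b)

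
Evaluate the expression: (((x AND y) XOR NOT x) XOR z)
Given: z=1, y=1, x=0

Substituting: (((0 AND 1) XOR NOT 0) XOR 1)
= 0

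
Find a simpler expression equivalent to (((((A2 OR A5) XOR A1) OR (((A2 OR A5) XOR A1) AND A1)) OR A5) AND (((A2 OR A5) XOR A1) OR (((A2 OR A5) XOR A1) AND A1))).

By absorption (E AND (E OR v) = E) then absorption (E OR (E AND v) = E):
= ((A2 OR A5) XOR A1)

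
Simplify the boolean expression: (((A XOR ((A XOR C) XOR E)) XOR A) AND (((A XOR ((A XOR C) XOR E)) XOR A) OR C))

By absorption (E AND (E OR v) = E) then XOR self-cancellation ((E XOR v) XOR v = E):
= ((A XOR C) XOR E)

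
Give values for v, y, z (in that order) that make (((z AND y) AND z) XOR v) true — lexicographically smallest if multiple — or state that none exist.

v=0, y=1, z=1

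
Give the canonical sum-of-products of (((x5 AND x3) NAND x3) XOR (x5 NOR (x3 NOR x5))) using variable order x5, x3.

Σm(0, 2) = (NOT x5 AND NOT x3) OR (x5 AND NOT x3)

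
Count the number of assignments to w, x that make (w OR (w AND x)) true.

Satisfying assignments: (1,0), (1,1)
Count: 2 out of 4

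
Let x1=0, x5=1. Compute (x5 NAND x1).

Substituting: (1 NAND 0)
= 1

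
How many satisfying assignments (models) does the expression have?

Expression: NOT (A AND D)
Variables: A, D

Satisfying assignments: (0,0), (0,1), (1,0)
Count: 3 out of 4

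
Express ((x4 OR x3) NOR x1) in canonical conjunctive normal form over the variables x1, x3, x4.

(x1 OR x3 OR NOT x4) AND (x1 OR NOT x3 OR x4) AND (x1 OR NOT x3 OR NOT x4) AND (NOT x1 OR x3 OR x4) AND (NOT x1 OR x3 OR NOT x4) AND (NOT x1 OR NOT x3 OR x4) AND (NOT x1 OR NOT x3 OR NOT x4)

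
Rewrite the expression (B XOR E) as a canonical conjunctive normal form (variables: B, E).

(B OR E) AND (NOT B OR NOT E)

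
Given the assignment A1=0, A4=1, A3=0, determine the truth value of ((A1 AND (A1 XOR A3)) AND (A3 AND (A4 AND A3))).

Substituting: ((0 AND (0 XOR 0)) AND (0 AND (1 AND 0)))
= 0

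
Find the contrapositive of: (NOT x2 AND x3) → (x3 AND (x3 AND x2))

Contrapositive: NOT (x3 AND (x3 AND x2)) → NOT (NOT x2 AND x3)
Note: A statement and its contrapositive are logically equivalent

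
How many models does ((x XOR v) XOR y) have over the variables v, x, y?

Satisfying assignments: (0,0,1), (0,1,0), (1,0,0), (1,1,1)
Count: 4 out of 8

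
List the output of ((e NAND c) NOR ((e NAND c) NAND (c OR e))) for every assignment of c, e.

c | e | Output
--------------
0 | 0 | 0
0 | 1 | 0
1 | 0 | 0
1 | 1 | 0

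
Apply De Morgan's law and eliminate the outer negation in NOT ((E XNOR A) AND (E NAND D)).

NOT (E XNOR A) OR NOT (E NAND D)
De Morgan's: NOT(AND of terms) = OR of negations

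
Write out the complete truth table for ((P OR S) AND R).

S | R | P | Output
------------------
0 | 0 | 0 | 0
0 | 0 | 1 | 0
0 | 1 | 0 | 0
0 | 1 | 1 | 1
1 | 0 | 0 | 0
1 | 0 | 1 | 0
1 | 1 | 0 | 1
1 | 1 | 1 | 1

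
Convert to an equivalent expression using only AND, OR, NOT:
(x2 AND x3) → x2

NOT (x2 AND x3) OR x2
(Implication elimination: A → B = NOT A OR B)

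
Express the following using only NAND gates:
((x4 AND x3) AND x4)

((((x4 NAND x3) NAND (x4 NAND x3)) NAND x4) NAND (((x4 NAND x3) NAND (x4 NAND x3)) NAND x4))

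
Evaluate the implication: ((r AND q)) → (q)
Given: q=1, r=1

Antecedent ((r AND q)) = 1; consequent (q) = 1.
1 → 1 = 1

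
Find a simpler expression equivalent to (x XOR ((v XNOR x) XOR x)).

By XOR self-cancellation ((E XOR v) XOR v = E):
= (v XNOR x)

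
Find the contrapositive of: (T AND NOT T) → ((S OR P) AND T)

Contrapositive: NOT ((S OR P) AND T) → NOT (T AND NOT T)
Note: A statement and its contrapositive are logically equivalent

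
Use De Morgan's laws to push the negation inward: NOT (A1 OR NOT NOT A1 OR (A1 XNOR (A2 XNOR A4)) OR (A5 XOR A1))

NOT A1 AND NOT A1 AND NOT (A1 XNOR (A2 XNOR A4)) AND NOT (A5 XOR A1)
De Morgan's: NOT(OR of terms) = AND of negations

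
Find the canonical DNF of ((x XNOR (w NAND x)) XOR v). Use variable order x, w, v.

(NOT x AND NOT w AND v) OR (NOT x AND w AND v) OR (x AND NOT w AND NOT v) OR (x AND w AND v)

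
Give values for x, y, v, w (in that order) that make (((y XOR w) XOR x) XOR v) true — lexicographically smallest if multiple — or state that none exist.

x=0, y=0, v=0, w=1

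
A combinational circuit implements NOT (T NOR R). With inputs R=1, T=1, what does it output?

Substituting: NOT (1 NOR 1)
= 1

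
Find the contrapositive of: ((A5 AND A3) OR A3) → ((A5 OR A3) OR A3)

Contrapositive: NOT ((A5 OR A3) OR A3) → NOT ((A5 AND A3) OR A3)
Note: A statement and its contrapositive are logically equivalent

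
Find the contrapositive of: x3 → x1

Contrapositive: NOT x1 → NOT x3
Note: A statement and its contrapositive are logically equivalent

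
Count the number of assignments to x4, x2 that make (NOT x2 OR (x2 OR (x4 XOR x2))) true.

Satisfying assignments: (0,0), (0,1), (1,0), (1,1)
Count: 4 out of 4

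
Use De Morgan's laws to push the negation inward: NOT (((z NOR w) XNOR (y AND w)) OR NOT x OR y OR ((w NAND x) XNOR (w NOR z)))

NOT ((z NOR w) XNOR (y AND w)) AND x AND NOT y AND NOT ((w NAND x) XNOR (w NOR z))
De Morgan's: NOT(OR of terms) = AND of negations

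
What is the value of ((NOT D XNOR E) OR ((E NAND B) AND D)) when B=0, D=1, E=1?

Substituting: ((NOT 1 XNOR 1) OR ((1 NAND 0) AND 1))
= 1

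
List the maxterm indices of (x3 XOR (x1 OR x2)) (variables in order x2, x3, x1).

ΠM(0, 3, 6, 7) = (x2 OR x3 OR x1) AND (x2 OR NOT x3 OR NOT x1) AND (NOT x2 OR NOT x3 OR x1) AND (NOT x2 OR NOT x3 OR NOT x1)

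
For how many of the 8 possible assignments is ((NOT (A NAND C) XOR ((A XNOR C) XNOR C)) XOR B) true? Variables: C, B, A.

Satisfying assignments: (0,0,1), (0,1,0), (1,1,0), (1,1,1)
Count: 4 out of 8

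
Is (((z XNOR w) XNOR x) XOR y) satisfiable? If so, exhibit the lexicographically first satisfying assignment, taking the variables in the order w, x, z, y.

w=0, x=0, z=0, y=1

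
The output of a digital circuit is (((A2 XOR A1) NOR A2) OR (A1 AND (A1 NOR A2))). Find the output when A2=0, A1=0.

Substituting: (((0 XOR 0) NOR 0) OR (0 AND (0 NOR 0)))
= 1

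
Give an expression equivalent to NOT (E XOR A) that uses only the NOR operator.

(((((E NOR A) NOR (E NOR A)) NOR ((E NOR A) NOR (E NOR A))) NOR ((((E NOR E) NOR (A NOR A)) NOR ((E NOR E) NOR (A NOR A))) NOR (((E NOR E) NOR (A NOR A)) NOR ((E NOR E) NOR (A NOR A))))) NOR ((((E NOR A) NOR (E NOR A)) NOR ((E NOR A) NOR (E NOR A))) NOR ((((E NOR E) NOR (A NOR A)) NOR ((E NOR E) NOR (A NOR A))) NOR (((E NOR E) NOR (A NOR A)) NOR ((E NOR E) NOR (A NOR A))))))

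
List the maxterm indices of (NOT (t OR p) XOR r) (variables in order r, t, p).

ΠM(1, 2, 3, 4) = (r OR t OR NOT p) AND (r OR NOT t OR p) AND (r OR NOT t OR NOT p) AND (NOT r OR t OR p)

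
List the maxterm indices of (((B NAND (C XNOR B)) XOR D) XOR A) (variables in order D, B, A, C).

ΠM(2, 3, 5, 6, 8, 9, 12, 15) = (D OR B OR NOT A OR C) AND (D OR B OR NOT A OR NOT C) AND (D OR NOT B OR A OR NOT C) AND (D OR NOT B OR NOT A OR C) AND (NOT D OR B OR A OR C) AND (NOT D OR B OR A OR NOT C) AND (NOT D OR NOT B OR A OR C) AND (NOT D OR NOT B OR NOT A OR NOT C)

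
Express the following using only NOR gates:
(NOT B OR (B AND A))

(((B NOR B) NOR ((B NOR B) NOR (A NOR A))) NOR ((B NOR B) NOR ((B NOR B) NOR (A NOR A))))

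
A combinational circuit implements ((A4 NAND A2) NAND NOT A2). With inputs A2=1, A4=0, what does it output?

Substituting: ((0 NAND 1) NAND NOT 1)
= 1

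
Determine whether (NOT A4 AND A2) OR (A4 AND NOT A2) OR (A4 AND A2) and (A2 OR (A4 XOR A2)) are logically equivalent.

Yes, they are equivalent — the two output columns agree on all 4 assignments:
A4 | A2 | Expression 1 | Expression 2
-------------------------------------
0 | 0 | 0 | 0
0 | 1 | 1 | 1
1 | 0 | 1 | 1
1 | 1 | 1 | 1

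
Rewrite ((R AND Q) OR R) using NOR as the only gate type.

((((R NOR R) NOR (Q NOR Q)) NOR R) NOR (((R NOR R) NOR (Q NOR Q)) NOR R))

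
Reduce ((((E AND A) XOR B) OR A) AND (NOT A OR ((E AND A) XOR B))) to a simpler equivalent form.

By distribution ((E OR v) AND (E OR NOT v) = E):
= ((E AND A) XOR B)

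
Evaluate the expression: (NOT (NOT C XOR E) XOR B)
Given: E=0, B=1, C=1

Substituting: (NOT (NOT 1 XOR 0) XOR 1)
= 0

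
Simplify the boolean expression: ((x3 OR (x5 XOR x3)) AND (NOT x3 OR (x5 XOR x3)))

By distribution ((E OR v) AND (E OR NOT v) = E):
= (x5 XOR x3)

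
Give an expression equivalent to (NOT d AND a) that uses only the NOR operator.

(((d NOR d) NOR (d NOR d)) NOR (a NOR a))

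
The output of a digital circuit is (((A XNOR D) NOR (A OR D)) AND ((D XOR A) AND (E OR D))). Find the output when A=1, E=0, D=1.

Substituting: (((1 XNOR 1) NOR (1 OR 1)) AND ((1 XOR 1) AND (0 OR 1)))
= 0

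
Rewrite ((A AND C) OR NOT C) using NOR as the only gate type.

((((A NOR A) NOR (C NOR C)) NOR (C NOR C)) NOR (((A NOR A) NOR (C NOR C)) NOR (C NOR C)))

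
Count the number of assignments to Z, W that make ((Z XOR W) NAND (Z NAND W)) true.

Satisfying assignments: (0,0), (1,1)
Count: 2 out of 4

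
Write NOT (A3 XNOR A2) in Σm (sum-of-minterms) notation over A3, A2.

Σm(1, 2) = (NOT A3 AND A2) OR (A3 AND NOT A2)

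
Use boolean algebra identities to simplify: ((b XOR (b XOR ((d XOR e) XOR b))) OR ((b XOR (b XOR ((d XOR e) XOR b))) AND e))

By absorption (E OR (E AND v) = E) then XOR self-cancellation ((E XOR v) XOR v = E):
= ((d XOR e) XOR b)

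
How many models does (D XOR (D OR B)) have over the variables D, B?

Satisfying assignments: (0,1)
Count: 1 out of 4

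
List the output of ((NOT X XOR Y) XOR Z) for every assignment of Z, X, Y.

Z | X | Y | Output
------------------
0 | 0 | 0 | 1
0 | 0 | 1 | 0
0 | 1 | 0 | 0
0 | 1 | 1 | 1
1 | 0 | 0 | 0
1 | 0 | 1 | 1
1 | 1 | 0 | 1
1 | 1 | 1 | 0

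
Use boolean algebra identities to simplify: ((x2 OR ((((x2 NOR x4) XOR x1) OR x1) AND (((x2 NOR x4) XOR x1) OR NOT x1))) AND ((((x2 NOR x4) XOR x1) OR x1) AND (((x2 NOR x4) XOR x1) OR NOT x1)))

By absorption (E AND (E OR v) = E) then distribution ((E OR v) AND (E OR NOT v) = E):
= ((x2 NOR x4) XOR x1)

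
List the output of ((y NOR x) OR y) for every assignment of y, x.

y | x | Output
--------------
0 | 0 | 1
0 | 1 | 0
1 | 0 | 1
1 | 1 | 1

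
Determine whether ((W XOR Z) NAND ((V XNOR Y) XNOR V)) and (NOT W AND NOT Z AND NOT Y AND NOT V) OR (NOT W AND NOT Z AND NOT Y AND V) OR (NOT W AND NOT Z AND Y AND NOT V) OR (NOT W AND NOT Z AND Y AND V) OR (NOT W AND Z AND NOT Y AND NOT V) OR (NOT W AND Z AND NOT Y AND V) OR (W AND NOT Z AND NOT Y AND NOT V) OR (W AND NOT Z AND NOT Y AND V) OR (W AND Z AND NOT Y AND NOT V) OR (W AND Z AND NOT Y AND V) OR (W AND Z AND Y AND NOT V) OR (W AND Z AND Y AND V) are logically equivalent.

Yes, they are equivalent — the two output columns agree on all 16 assignments:
W | Z | Y | V | Expression 1 | Expression 2
-------------------------------------------
0 | 0 | 0 | 0 | 1 | 1
0 | 0 | 0 | 1 | 1 | 1
0 | 0 | 1 | 0 | 1 | 1
0 | 0 | 1 | 1 | 1 | 1
0 | 1 | 0 | 0 | 1 | 1
0 | 1 | 0 | 1 | 1 | 1
0 | 1 | 1 | 0 | 0 | 0
0 | 1 | 1 | 1 | 0 | 0
1 | 0 | 0 | 0 | 1 | 1
1 | 0 | 0 | 1 | 1 | 1
1 | 0 | 1 | 0 | 0 | 0
1 | 0 | 1 | 1 | 0 | 0
1 | 1 | 0 | 0 | 1 | 1
1 | 1 | 0 | 1 | 1 | 1
1 | 1 | 1 | 0 | 1 | 1
1 | 1 | 1 | 1 | 1 | 1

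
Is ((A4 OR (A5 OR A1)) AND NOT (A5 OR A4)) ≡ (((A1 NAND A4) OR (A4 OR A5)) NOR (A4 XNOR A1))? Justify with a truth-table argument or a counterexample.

No. Counterexample: with A5=0, A4=0, A1=1, Expression 1 = 1 but Expression 2 = 0.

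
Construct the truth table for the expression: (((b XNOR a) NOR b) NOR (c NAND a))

c | a | b | Output
------------------
0 | 0 | 0 | 0
0 | 0 | 1 | 0
0 | 1 | 0 | 0
0 | 1 | 1 | 0
1 | 0 | 0 | 0
1 | 0 | 1 | 0
1 | 1 | 0 | 0
1 | 1 | 1 | 1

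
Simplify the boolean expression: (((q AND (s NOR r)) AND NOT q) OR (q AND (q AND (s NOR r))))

By distribution ((E AND v) OR (E AND NOT v) = E):
= (q AND (s NOR r))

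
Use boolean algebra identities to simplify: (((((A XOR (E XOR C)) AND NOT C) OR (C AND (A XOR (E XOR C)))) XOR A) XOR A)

By XOR self-cancellation ((E XOR v) XOR v = E) then distribution ((E AND v) OR (E AND NOT v) = E):
= (A XOR (E XOR C))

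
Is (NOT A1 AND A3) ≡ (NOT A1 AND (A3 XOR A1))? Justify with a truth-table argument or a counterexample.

Yes, they are equivalent — the two output columns agree on all 4 assignments:
A1 | A3 | Expression 1 | Expression 2
-------------------------------------
0 | 0 | 0 | 0
0 | 1 | 1 | 1
1 | 0 | 0 | 0
1 | 1 | 0 | 0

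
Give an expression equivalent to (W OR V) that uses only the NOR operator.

((W NOR V) NOR (W NOR V))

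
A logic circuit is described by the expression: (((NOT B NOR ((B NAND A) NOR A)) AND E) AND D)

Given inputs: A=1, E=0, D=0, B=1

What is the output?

Substituting: (((NOT 1 NOR ((1 NAND 1) NOR 1)) AND 0) AND 0)
= 0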